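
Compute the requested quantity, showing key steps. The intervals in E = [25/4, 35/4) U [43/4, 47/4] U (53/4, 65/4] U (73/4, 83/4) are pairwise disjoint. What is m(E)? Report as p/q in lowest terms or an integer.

For pairwise disjoint intervals, m(union_i I_i) = sum_i m(I_i),
and m is invariant under swapping open/closed endpoints (single points have measure 0).
So m(E) = sum_i (b_i - a_i).
  I_1 has length 35/4 - 25/4 = 5/2.
  I_2 has length 47/4 - 43/4 = 1.
  I_3 has length 65/4 - 53/4 = 3.
  I_4 has length 83/4 - 73/4 = 5/2.
Summing:
  m(E) = 5/2 + 1 + 3 + 5/2 = 9.

9


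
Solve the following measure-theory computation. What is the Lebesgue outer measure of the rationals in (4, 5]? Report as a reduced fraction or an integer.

E = Q cap (4, 5] is a subset of Q, which is countable. Enumerate Q = {q_1, q_2, ...}; for any eps > 0, cover q_k by the open interval (q_k - eps/2^(k+1), q_k + eps/2^(k+1)), of length eps/2^k. The total cover length is sum_{k>=1} eps/2^k = eps. Hence m*(E) <= m*(Q) <= eps for every eps > 0, and since outer measure is non-negative, m*(E) = 0.

0


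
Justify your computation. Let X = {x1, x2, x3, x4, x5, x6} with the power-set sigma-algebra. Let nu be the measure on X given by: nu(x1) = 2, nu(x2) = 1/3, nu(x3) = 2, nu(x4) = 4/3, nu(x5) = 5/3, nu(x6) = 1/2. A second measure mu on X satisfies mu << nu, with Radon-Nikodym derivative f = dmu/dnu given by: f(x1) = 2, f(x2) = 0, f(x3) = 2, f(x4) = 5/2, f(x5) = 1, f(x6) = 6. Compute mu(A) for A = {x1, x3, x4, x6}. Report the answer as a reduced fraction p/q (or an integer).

By the defining property of the Radon-Nikodym derivative, for every measurable set A,
  mu(A) = integral_A f dnu.
Since nu is a discrete measure concentrated on the atoms of X, the integral over A reduces to the sum
  mu(A) = sum_{x in A} f(x) * nu({x}).
Computing each term:
  x1: f(x1) * nu(x1) = 2 * 2 = 4.
  x3: f(x3) * nu(x3) = 2 * 2 = 4.
  x4: f(x4) * nu(x4) = 5/2 * 4/3 = 10/3.
  x6: f(x6) * nu(x6) = 6 * 1/2 = 3.
Summing: mu(A) = 4 + 4 + 10/3 + 3 = 43/3.

43/3


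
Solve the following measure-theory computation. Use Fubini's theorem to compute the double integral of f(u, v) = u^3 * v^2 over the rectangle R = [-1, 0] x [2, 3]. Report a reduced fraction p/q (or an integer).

f(u, v) is a tensor product of a function of u and a function of v, and both factors are bounded continuous (hence Lebesgue integrable) on the rectangle, so Fubini's theorem applies:
  integral_R f d(m x m) = (integral_a1^b1 u^3 du) * (integral_a2^b2 v^2 dv).
Inner integral in u: integral_{-1}^{0} u^3 du = (0^4 - (-1)^4)/4
  = -1/4.
Inner integral in v: integral_{2}^{3} v^2 dv = (3^3 - 2^3)/3
  = 19/3.
Product: (-1/4) * (19/3) = -19/12.

-19/12


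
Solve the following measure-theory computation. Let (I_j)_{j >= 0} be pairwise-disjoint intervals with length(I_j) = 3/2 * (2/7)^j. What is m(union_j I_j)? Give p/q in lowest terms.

By countable additivity of the Lebesgue measure on pairwise disjoint measurable sets,
  m(union_{j >= 0} I_j) = sum_{j >= 0} m(I_j) = sum_{j >= 0} a * r^j,
  with a = 3/2 and r = 2/7.
Since 0 < r = 2/7 < 1, the geometric series converges:
  sum_{j >= 0} a * r^j = a / (1 - r).
  = 3/2 / (1 - 2/7)
  = 3/2 / (5/7)
  = 21/10.

21/10


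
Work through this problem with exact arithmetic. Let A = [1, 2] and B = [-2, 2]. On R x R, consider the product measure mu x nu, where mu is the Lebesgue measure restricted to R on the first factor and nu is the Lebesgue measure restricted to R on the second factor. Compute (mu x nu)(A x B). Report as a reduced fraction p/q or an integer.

For a measurable rectangle A x B, the product measure satisfies
  (mu x nu)(A x B) = mu(A) * nu(B).
  mu(A) = 1.
  nu(B) = 4.
  (mu x nu)(A x B) = 1 * 4 = 4.

4


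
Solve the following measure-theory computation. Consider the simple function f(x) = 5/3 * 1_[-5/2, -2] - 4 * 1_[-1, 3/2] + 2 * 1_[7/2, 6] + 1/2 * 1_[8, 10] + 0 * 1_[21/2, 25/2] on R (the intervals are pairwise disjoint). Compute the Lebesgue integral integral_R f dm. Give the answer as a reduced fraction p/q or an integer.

For a simple function f = sum_i c_i * 1_{A_i} with disjoint A_i,
  integral f dm = sum_i c_i * m(A_i).
Lengths of the A_i:
  m(A_1) = -2 - (-5/2) = 1/2.
  m(A_2) = 3/2 - (-1) = 5/2.
  m(A_3) = 6 - 7/2 = 5/2.
  m(A_4) = 10 - 8 = 2.
  m(A_5) = 25/2 - 21/2 = 2.
Contributions c_i * m(A_i):
  (5/3) * (1/2) = 5/6.
  (-4) * (5/2) = -10.
  (2) * (5/2) = 5.
  (1/2) * (2) = 1.
  (0) * (2) = 0.
Total: 5/6 - 10 + 5 + 1 + 0 = -19/6.

-19/6


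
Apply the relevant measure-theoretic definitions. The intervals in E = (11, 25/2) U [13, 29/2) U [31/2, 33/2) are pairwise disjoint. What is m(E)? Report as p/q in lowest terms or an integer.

For pairwise disjoint intervals, m(union_i I_i) = sum_i m(I_i),
and m is invariant under swapping open/closed endpoints (single points have measure 0).
So m(E) = sum_i (b_i - a_i).
  I_1 has length 25/2 - 11 = 3/2.
  I_2 has length 29/2 - 13 = 3/2.
  I_3 has length 33/2 - 31/2 = 1.
Summing:
  m(E) = 3/2 + 3/2 + 1 = 4.

4


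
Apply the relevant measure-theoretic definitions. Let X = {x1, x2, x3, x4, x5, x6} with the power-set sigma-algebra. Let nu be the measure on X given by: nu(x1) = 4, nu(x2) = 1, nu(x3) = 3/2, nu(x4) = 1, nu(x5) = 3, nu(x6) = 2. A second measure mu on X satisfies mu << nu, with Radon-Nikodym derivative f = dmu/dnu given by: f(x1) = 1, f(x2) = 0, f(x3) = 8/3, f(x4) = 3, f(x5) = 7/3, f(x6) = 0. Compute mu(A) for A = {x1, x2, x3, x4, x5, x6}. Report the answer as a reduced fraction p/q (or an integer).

By the defining property of the Radon-Nikodym derivative, for every measurable set A,
  mu(A) = integral_A f dnu.
Since nu is a discrete measure concentrated on the atoms of X, the integral over A reduces to the sum
  mu(A) = sum_{x in A} f(x) * nu({x}).
Computing each term:
  x1: f(x1) * nu(x1) = 1 * 4 = 4.
  x2: f(x2) * nu(x2) = 0 * 1 = 0.
  x3: f(x3) * nu(x3) = 8/3 * 3/2 = 4.
  x4: f(x4) * nu(x4) = 3 * 1 = 3.
  x5: f(x5) * nu(x5) = 7/3 * 3 = 7.
  x6: f(x6) * nu(x6) = 0 * 2 = 0.
Summing: mu(A) = 4 + 0 + 4 + 3 + 7 + 0 = 18.

18


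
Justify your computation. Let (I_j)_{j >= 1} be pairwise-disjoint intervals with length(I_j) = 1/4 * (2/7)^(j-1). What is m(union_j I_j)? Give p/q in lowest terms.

By countable additivity of the Lebesgue measure on pairwise disjoint measurable sets,
  m(union_{j >= 1} I_j) = sum_{j >= 1} m(I_j) = sum_{j >= 1} a * r^(j-1),
  with a = 1/4 and r = 2/7.
Since 0 < r = 2/7 < 1, the geometric series converges:
  sum_{j >= 1} a * r^(j-1) = a / (1 - r).
  = 1/4 / (1 - 2/7)
  = 1/4 / (5/7)
  = 7/20.

7/20


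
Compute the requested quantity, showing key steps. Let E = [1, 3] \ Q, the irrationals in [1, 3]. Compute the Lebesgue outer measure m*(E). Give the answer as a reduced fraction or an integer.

The interval I = [1, 3] has m(I) = 3 - 1 = 2 (endpoints are measure-zero, so open/closed/half-open agree). Write I = (I cap Q) u (I \ Q). The rationals in I are countable, so m*(I cap Q) = 0 (cover each rational by intervals whose total length is arbitrarily small). By countable subadditivity m*(I) <= m*(I cap Q) + m*(I \ Q), hence m*(I \ Q) >= m(I) = 2. The reverse inequality m*(I \ Q) <= m*(I) = 2 is trivial since (I \ Q) is a subset of I. Therefore m*(I \ Q) = 2.

2


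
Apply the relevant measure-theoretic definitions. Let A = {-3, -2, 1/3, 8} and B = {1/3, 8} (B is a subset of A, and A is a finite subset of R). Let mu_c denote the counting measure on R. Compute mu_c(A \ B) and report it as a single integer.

Counting measure assigns mu_c(E) = |E| (number of elements) when E is finite. For B subset A, A \ B is the set of elements of A not in B, so |A \ B| = |A| - |B|.
|A| = 4, |B| = 2, so mu_c(A \ B) = 4 - 2 = 2.

2


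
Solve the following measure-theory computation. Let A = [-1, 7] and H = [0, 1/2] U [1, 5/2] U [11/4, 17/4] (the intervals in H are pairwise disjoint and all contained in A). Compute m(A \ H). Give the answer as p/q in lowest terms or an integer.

The ambient interval has length m(A) = 7 - (-1) = 8.
Since the holes are disjoint and sit inside A, by finite additivity
  m(H) = sum_i (b_i - a_i), and m(A \ H) = m(A) - m(H).
Computing the hole measures:
  m(H_1) = 1/2 - 0 = 1/2.
  m(H_2) = 5/2 - 1 = 3/2.
  m(H_3) = 17/4 - 11/4 = 3/2.
Summed: m(H) = 1/2 + 3/2 + 3/2 = 7/2.
So m(A \ H) = 8 - 7/2 = 9/2.

9/2


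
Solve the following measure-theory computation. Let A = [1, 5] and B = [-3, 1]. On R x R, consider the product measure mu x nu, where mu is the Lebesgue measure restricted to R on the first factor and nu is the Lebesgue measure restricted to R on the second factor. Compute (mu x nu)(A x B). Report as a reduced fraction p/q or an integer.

For a measurable rectangle A x B, the product measure satisfies
  (mu x nu)(A x B) = mu(A) * nu(B).
  mu(A) = 4.
  nu(B) = 4.
  (mu x nu)(A x B) = 4 * 4 = 16.

16


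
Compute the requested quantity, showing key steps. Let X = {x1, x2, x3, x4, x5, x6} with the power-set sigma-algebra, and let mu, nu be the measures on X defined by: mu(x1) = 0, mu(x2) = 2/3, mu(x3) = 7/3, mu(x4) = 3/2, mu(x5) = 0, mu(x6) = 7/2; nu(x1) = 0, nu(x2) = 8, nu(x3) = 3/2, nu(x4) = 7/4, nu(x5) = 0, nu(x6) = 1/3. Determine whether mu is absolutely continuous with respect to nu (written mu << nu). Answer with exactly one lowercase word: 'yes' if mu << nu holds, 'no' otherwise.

mu << nu means: every nu-null measurable set is also mu-null; equivalently, for every atom x, if nu({x}) = 0 then mu({x}) = 0.
Checking each atom:
  x1: nu = 0, mu = 0 -> consistent with mu << nu.
  x2: nu = 8 > 0 -> no constraint.
  x3: nu = 3/2 > 0 -> no constraint.
  x4: nu = 7/4 > 0 -> no constraint.
  x5: nu = 0, mu = 0 -> consistent with mu << nu.
  x6: nu = 1/3 > 0 -> no constraint.
No atom violates the condition. Therefore mu << nu.

yes


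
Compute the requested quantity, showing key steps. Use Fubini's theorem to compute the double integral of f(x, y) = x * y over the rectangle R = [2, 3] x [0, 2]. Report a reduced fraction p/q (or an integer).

f(x, y) is a tensor product of a function of x and a function of y, and both factors are bounded continuous (hence Lebesgue integrable) on the rectangle, so Fubini's theorem applies:
  integral_R f d(m x m) = (integral_a1^b1 x dx) * (integral_a2^b2 y dy).
Inner integral in x: integral_{2}^{3} x dx = (3^2 - 2^2)/2
  = 5/2.
Inner integral in y: integral_{0}^{2} y dy = (2^2 - 0^2)/2
  = 2.
Product: (5/2) * (2) = 5.

5


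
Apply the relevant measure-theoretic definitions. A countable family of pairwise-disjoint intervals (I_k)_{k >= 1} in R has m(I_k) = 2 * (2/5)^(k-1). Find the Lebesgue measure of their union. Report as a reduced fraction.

By countable additivity of the Lebesgue measure on pairwise disjoint measurable sets,
  m(union_{k >= 1} I_k) = sum_{k >= 1} m(I_k) = sum_{k >= 1} a * r^(k-1),
  with a = 2 and r = 2/5.
Since 0 < r = 2/5 < 1, the geometric series converges:
  sum_{k >= 1} a * r^(k-1) = a / (1 - r).
  = 2 / (1 - 2/5)
  = 2 / (3/5)
  = 10/3.

10/3


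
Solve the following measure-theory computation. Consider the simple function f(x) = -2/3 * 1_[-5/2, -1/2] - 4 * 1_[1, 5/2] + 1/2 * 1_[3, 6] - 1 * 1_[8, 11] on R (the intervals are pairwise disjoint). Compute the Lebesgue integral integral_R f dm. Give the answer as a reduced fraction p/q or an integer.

For a simple function f = sum_i c_i * 1_{A_i} with disjoint A_i,
  integral f dm = sum_i c_i * m(A_i).
Lengths of the A_i:
  m(A_1) = -1/2 - (-5/2) = 2.
  m(A_2) = 5/2 - 1 = 3/2.
  m(A_3) = 6 - 3 = 3.
  m(A_4) = 11 - 8 = 3.
Contributions c_i * m(A_i):
  (-2/3) * (2) = -4/3.
  (-4) * (3/2) = -6.
  (1/2) * (3) = 3/2.
  (-1) * (3) = -3.
Total: -4/3 - 6 + 3/2 - 3 = -53/6.

-53/6


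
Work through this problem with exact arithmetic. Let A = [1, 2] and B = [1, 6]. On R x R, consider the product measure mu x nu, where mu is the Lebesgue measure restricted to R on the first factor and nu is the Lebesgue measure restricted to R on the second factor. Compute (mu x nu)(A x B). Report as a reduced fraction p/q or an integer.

For a measurable rectangle A x B, the product measure satisfies
  (mu x nu)(A x B) = mu(A) * nu(B).
  mu(A) = 1.
  nu(B) = 5.
  (mu x nu)(A x B) = 1 * 5 = 5.

5


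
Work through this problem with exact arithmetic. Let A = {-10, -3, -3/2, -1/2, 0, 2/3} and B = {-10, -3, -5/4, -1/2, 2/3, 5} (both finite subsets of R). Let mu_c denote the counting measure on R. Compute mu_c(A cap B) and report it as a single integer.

Counting measure on a finite set equals cardinality. mu_c(A cap B) = |A cap B| (elements appearing in both).
Enumerating the elements of A that also lie in B gives 4 element(s).
So mu_c(A cap B) = 4.

4


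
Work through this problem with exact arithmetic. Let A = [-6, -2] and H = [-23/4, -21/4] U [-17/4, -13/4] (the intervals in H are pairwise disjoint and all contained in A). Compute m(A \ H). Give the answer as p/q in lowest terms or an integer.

The ambient interval has length m(A) = -2 - (-6) = 4.
Since the holes are disjoint and sit inside A, by finite additivity
  m(H) = sum_i (b_i - a_i), and m(A \ H) = m(A) - m(H).
Computing the hole measures:
  m(H_1) = -21/4 - (-23/4) = 1/2.
  m(H_2) = -13/4 - (-17/4) = 1.
Summed: m(H) = 1/2 + 1 = 3/2.
So m(A \ H) = 4 - 3/2 = 5/2.

5/2


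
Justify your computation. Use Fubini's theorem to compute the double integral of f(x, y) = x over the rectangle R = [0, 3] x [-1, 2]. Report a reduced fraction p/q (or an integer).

f(x, y) is a tensor product of a function of x and a function of y, and both factors are bounded continuous (hence Lebesgue integrable) on the rectangle, so Fubini's theorem applies:
  integral_R f d(m x m) = (integral_a1^b1 x dx) * (integral_a2^b2 1 dy).
Inner integral in x: integral_{0}^{3} x dx = (3^2 - 0^2)/2
  = 9/2.
Inner integral in y: integral_{-1}^{2} 1 dy = (2^1 - (-1)^1)/1
  = 3.
Product: (9/2) * (3) = 27/2.

27/2


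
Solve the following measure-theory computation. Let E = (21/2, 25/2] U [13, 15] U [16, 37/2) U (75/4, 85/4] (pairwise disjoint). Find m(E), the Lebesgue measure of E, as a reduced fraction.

For pairwise disjoint intervals, m(union_i I_i) = sum_i m(I_i),
and m is invariant under swapping open/closed endpoints (single points have measure 0).
So m(E) = sum_i (b_i - a_i).
  I_1 has length 25/2 - 21/2 = 2.
  I_2 has length 15 - 13 = 2.
  I_3 has length 37/2 - 16 = 5/2.
  I_4 has length 85/4 - 75/4 = 5/2.
Summing:
  m(E) = 2 + 2 + 5/2 + 5/2 = 9.

9


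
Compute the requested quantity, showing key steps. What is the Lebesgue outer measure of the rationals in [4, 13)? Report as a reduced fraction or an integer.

The set Q cap [4, 13) is countable (a subset of the countable set Q). Lebesgue outer measure of any countable set is 0: each singleton {q} has m*({q}) = 0, and by countable subadditivity m*(union_k {q_k}) <= sum_k m*({q_k}) = sum_k 0 = 0. The reverse inequality m*(E) >= 0 is automatic. So m*(Q cap [4, 13)) = 0.

0


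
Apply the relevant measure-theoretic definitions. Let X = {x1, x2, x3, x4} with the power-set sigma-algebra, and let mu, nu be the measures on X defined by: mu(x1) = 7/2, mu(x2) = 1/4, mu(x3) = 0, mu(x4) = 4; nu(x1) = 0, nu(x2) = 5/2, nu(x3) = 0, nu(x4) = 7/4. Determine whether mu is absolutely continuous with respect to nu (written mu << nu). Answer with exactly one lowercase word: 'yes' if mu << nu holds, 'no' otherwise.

mu << nu means: every nu-null measurable set is also mu-null; equivalently, for every atom x, if nu({x}) = 0 then mu({x}) = 0.
Checking each atom:
  x1: nu = 0, mu = 7/2 > 0 -> violates mu << nu.
  x2: nu = 5/2 > 0 -> no constraint.
  x3: nu = 0, mu = 0 -> consistent with mu << nu.
  x4: nu = 7/4 > 0 -> no constraint.
The atom(s) x1 violate the condition (nu = 0 but mu > 0). Therefore mu is NOT absolutely continuous w.r.t. nu.

no


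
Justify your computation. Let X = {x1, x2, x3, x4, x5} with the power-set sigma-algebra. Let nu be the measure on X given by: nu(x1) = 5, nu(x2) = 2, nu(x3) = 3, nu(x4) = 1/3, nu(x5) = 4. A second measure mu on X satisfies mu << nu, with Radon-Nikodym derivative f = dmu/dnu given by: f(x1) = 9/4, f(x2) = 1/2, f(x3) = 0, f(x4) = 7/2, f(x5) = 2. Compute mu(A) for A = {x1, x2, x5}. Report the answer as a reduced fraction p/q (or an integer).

By the defining property of the Radon-Nikodym derivative, for every measurable set A,
  mu(A) = integral_A f dnu.
Since nu is a discrete measure concentrated on the atoms of X, the integral over A reduces to the sum
  mu(A) = sum_{x in A} f(x) * nu({x}).
Computing each term:
  x1: f(x1) * nu(x1) = 9/4 * 5 = 45/4.
  x2: f(x2) * nu(x2) = 1/2 * 2 = 1.
  x5: f(x5) * nu(x5) = 2 * 4 = 8.
Summing: mu(A) = 45/4 + 1 + 8 = 81/4.

81/4


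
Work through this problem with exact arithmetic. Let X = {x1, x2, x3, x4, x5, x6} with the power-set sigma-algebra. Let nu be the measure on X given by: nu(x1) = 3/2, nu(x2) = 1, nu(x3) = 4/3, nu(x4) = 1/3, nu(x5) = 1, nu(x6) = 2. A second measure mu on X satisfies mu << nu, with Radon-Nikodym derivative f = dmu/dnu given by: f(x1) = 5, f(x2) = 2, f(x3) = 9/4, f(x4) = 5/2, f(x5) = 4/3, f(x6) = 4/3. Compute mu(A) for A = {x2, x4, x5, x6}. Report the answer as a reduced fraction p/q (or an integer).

By the defining property of the Radon-Nikodym derivative, for every measurable set A,
  mu(A) = integral_A f dnu.
Since nu is a discrete measure concentrated on the atoms of X, the integral over A reduces to the sum
  mu(A) = sum_{x in A} f(x) * nu({x}).
Computing each term:
  x2: f(x2) * nu(x2) = 2 * 1 = 2.
  x4: f(x4) * nu(x4) = 5/2 * 1/3 = 5/6.
  x5: f(x5) * nu(x5) = 4/3 * 1 = 4/3.
  x6: f(x6) * nu(x6) = 4/3 * 2 = 8/3.
Summing: mu(A) = 2 + 5/6 + 4/3 + 8/3 = 41/6.

41/6


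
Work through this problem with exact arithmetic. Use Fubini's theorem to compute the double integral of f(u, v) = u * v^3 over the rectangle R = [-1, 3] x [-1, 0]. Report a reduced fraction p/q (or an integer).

f(u, v) is a tensor product of a function of u and a function of v, and both factors are bounded continuous (hence Lebesgue integrable) on the rectangle, so Fubini's theorem applies:
  integral_R f d(m x m) = (integral_a1^b1 u du) * (integral_a2^b2 v^3 dv).
Inner integral in u: integral_{-1}^{3} u du = (3^2 - (-1)^2)/2
  = 4.
Inner integral in v: integral_{-1}^{0} v^3 dv = (0^4 - (-1)^4)/4
  = -1/4.
Product: (4) * (-1/4) = -1.

-1


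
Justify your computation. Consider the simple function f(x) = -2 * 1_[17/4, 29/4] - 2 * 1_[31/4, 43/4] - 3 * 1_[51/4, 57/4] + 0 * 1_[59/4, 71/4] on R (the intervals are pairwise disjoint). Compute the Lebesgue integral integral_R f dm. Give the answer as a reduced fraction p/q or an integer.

For a simple function f = sum_i c_i * 1_{A_i} with disjoint A_i,
  integral f dm = sum_i c_i * m(A_i).
Lengths of the A_i:
  m(A_1) = 29/4 - 17/4 = 3.
  m(A_2) = 43/4 - 31/4 = 3.
  m(A_3) = 57/4 - 51/4 = 3/2.
  m(A_4) = 71/4 - 59/4 = 3.
Contributions c_i * m(A_i):
  (-2) * (3) = -6.
  (-2) * (3) = -6.
  (-3) * (3/2) = -9/2.
  (0) * (3) = 0.
Total: -6 - 6 - 9/2 + 0 = -33/2.

-33/2


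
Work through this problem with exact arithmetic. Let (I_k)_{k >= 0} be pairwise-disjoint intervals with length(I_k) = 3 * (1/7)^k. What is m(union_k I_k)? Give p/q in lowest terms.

By countable additivity of the Lebesgue measure on pairwise disjoint measurable sets,
  m(union_{k >= 0} I_k) = sum_{k >= 0} m(I_k) = sum_{k >= 0} a * r^k,
  with a = 3 and r = 1/7.
Since 0 < r = 1/7 < 1, the geometric series converges:
  sum_{k >= 0} a * r^k = a / (1 - r).
  = 3 / (1 - 1/7)
  = 3 / (6/7)
  = 7/2.

7/2


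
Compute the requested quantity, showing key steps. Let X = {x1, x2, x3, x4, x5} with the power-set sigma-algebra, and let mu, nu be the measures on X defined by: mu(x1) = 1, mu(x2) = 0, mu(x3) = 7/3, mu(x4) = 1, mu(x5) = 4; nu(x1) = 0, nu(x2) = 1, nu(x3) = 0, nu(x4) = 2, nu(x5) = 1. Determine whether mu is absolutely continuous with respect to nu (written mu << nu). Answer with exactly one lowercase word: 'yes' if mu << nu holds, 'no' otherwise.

mu << nu means: every nu-null measurable set is also mu-null; equivalently, for every atom x, if nu({x}) = 0 then mu({x}) = 0.
Checking each atom:
  x1: nu = 0, mu = 1 > 0 -> violates mu << nu.
  x2: nu = 1 > 0 -> no constraint.
  x3: nu = 0, mu = 7/3 > 0 -> violates mu << nu.
  x4: nu = 2 > 0 -> no constraint.
  x5: nu = 1 > 0 -> no constraint.
The atom(s) x1, x3 violate the condition (nu = 0 but mu > 0). Therefore mu is NOT absolutely continuous w.r.t. nu.

no


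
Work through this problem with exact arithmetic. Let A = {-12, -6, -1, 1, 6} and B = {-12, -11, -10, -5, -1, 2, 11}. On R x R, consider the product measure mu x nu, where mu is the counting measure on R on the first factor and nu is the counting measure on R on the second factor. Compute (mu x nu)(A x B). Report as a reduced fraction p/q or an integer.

For a measurable rectangle A x B, the product measure satisfies
  (mu x nu)(A x B) = mu(A) * nu(B).
  mu(A) = 5.
  nu(B) = 7.
  (mu x nu)(A x B) = 5 * 7 = 35.

35


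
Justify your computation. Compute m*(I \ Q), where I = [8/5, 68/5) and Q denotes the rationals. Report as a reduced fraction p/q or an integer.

The interval I = [8/5, 68/5) has m(I) = 68/5 - 8/5 = 12 (endpoints are measure-zero, so open/closed/half-open agree). Write I = (I cap Q) u (I \ Q). The rationals in I are countable, so m*(I cap Q) = 0 (cover each rational by intervals whose total length is arbitrarily small). By countable subadditivity m*(I) <= m*(I cap Q) + m*(I \ Q), hence m*(I \ Q) >= m(I) = 12. The reverse inequality m*(I \ Q) <= m*(I) = 12 is trivial since (I \ Q) is a subset of I. Therefore m*(I \ Q) = 12.

12


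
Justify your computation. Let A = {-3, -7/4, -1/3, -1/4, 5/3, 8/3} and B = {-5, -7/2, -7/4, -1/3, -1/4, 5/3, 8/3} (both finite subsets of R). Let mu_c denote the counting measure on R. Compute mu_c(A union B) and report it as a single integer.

Counting measure on a finite set equals cardinality. By inclusion-exclusion, |A union B| = |A| + |B| - |A cap B|.
|A| = 6, |B| = 7, |A cap B| = 5.
So mu_c(A union B) = 6 + 7 - 5 = 8.

8


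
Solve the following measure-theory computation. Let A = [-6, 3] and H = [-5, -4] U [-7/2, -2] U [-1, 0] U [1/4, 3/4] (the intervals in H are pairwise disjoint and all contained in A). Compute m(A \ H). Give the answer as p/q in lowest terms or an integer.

The ambient interval has length m(A) = 3 - (-6) = 9.
Since the holes are disjoint and sit inside A, by finite additivity
  m(H) = sum_i (b_i - a_i), and m(A \ H) = m(A) - m(H).
Computing the hole measures:
  m(H_1) = -4 - (-5) = 1.
  m(H_2) = -2 - (-7/2) = 3/2.
  m(H_3) = 0 - (-1) = 1.
  m(H_4) = 3/4 - 1/4 = 1/2.
Summed: m(H) = 1 + 3/2 + 1 + 1/2 = 4.
So m(A \ H) = 9 - 4 = 5.

5


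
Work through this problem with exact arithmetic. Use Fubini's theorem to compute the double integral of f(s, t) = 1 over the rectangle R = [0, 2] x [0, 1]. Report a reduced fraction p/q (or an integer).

f(s, t) is a tensor product of a function of s and a function of t, and both factors are bounded continuous (hence Lebesgue integrable) on the rectangle, so Fubini's theorem applies:
  integral_R f d(m x m) = (integral_a1^b1 1 ds) * (integral_a2^b2 1 dt).
Inner integral in s: integral_{0}^{2} 1 ds = (2^1 - 0^1)/1
  = 2.
Inner integral in t: integral_{0}^{1} 1 dt = (1^1 - 0^1)/1
  = 1.
Product: (2) * (1) = 2.

2


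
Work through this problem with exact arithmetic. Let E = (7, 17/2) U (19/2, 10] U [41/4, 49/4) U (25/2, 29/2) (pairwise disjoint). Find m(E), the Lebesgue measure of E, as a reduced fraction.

For pairwise disjoint intervals, m(union_i I_i) = sum_i m(I_i),
and m is invariant under swapping open/closed endpoints (single points have measure 0).
So m(E) = sum_i (b_i - a_i).
  I_1 has length 17/2 - 7 = 3/2.
  I_2 has length 10 - 19/2 = 1/2.
  I_3 has length 49/4 - 41/4 = 2.
  I_4 has length 29/2 - 25/2 = 2.
Summing:
  m(E) = 3/2 + 1/2 + 2 + 2 = 6.

6


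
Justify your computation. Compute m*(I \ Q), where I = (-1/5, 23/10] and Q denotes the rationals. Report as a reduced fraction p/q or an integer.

The interval I = (-1/5, 23/10] has m(I) = 23/10 - (-1/5) = 5/2 (endpoints are measure-zero, so open/closed/half-open agree). Write I = (I cap Q) u (I \ Q). The rationals in I are countable, so m*(I cap Q) = 0 (cover each rational by intervals whose total length is arbitrarily small). By countable subadditivity m*(I) <= m*(I cap Q) + m*(I \ Q), hence m*(I \ Q) >= m(I) = 5/2. The reverse inequality m*(I \ Q) <= m*(I) = 5/2 is trivial since (I \ Q) is a subset of I. Therefore m*(I \ Q) = 5/2.

5/2


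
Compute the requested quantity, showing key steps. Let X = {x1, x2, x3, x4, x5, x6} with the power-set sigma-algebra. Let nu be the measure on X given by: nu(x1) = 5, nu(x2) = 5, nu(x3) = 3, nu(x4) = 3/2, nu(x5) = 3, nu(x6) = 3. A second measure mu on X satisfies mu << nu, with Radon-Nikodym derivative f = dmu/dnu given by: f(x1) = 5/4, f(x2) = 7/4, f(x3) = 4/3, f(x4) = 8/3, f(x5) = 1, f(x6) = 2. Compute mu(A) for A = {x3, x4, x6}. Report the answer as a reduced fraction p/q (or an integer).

By the defining property of the Radon-Nikodym derivative, for every measurable set A,
  mu(A) = integral_A f dnu.
Since nu is a discrete measure concentrated on the atoms of X, the integral over A reduces to the sum
  mu(A) = sum_{x in A} f(x) * nu({x}).
Computing each term:
  x3: f(x3) * nu(x3) = 4/3 * 3 = 4.
  x4: f(x4) * nu(x4) = 8/3 * 3/2 = 4.
  x6: f(x6) * nu(x6) = 2 * 3 = 6.
Summing: mu(A) = 4 + 4 + 6 = 14.

14


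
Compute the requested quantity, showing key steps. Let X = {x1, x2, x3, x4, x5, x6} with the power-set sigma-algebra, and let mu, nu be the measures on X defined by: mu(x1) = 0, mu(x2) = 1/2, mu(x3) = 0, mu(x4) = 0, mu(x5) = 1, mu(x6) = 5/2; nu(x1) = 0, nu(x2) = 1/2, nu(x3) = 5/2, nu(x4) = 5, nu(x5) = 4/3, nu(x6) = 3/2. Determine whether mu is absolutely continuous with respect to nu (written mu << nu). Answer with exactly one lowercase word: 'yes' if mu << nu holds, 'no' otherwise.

mu << nu means: every nu-null measurable set is also mu-null; equivalently, for every atom x, if nu({x}) = 0 then mu({x}) = 0.
Checking each atom:
  x1: nu = 0, mu = 0 -> consistent with mu << nu.
  x2: nu = 1/2 > 0 -> no constraint.
  x3: nu = 5/2 > 0 -> no constraint.
  x4: nu = 5 > 0 -> no constraint.
  x5: nu = 4/3 > 0 -> no constraint.
  x6: nu = 3/2 > 0 -> no constraint.
No atom violates the condition. Therefore mu << nu.

yes


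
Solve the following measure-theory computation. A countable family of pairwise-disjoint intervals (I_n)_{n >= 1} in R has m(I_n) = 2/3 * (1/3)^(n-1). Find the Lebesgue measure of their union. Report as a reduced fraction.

By countable additivity of the Lebesgue measure on pairwise disjoint measurable sets,
  m(union_{n >= 1} I_n) = sum_{n >= 1} m(I_n) = sum_{n >= 1} a * r^(n-1),
  with a = 2/3 and r = 1/3.
Since 0 < r = 1/3 < 1, the geometric series converges:
  sum_{n >= 1} a * r^(n-1) = a / (1 - r).
  = 2/3 / (1 - 1/3)
  = 2/3 / (2/3)
  = 1.

1


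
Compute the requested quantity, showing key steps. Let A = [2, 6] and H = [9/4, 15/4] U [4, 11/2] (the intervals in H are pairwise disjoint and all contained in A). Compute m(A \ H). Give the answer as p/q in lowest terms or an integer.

The ambient interval has length m(A) = 6 - 2 = 4.
Since the holes are disjoint and sit inside A, by finite additivity
  m(H) = sum_i (b_i - a_i), and m(A \ H) = m(A) - m(H).
Computing the hole measures:
  m(H_1) = 15/4 - 9/4 = 3/2.
  m(H_2) = 11/2 - 4 = 3/2.
Summed: m(H) = 3/2 + 3/2 = 3.
So m(A \ H) = 4 - 3 = 1.

1


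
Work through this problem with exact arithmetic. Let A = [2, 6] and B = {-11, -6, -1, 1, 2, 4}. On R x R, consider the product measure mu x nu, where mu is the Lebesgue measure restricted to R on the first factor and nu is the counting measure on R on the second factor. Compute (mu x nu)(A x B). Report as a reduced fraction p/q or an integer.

For a measurable rectangle A x B, the product measure satisfies
  (mu x nu)(A x B) = mu(A) * nu(B).
  mu(A) = 4.
  nu(B) = 6.
  (mu x nu)(A x B) = 4 * 6 = 24.

24


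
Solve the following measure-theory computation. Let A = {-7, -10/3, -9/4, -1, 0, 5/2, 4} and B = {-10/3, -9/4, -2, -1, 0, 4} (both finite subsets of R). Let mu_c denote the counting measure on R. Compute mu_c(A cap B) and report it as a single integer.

Counting measure on a finite set equals cardinality. mu_c(A cap B) = |A cap B| (elements appearing in both).
Enumerating the elements of A that also lie in B gives 5 element(s).
So mu_c(A cap B) = 5.

5


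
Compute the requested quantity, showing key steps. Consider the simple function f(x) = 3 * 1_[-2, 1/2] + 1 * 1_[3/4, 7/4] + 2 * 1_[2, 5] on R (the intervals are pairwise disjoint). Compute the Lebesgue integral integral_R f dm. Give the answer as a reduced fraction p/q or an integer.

For a simple function f = sum_i c_i * 1_{A_i} with disjoint A_i,
  integral f dm = sum_i c_i * m(A_i).
Lengths of the A_i:
  m(A_1) = 1/2 - (-2) = 5/2.
  m(A_2) = 7/4 - 3/4 = 1.
  m(A_3) = 5 - 2 = 3.
Contributions c_i * m(A_i):
  (3) * (5/2) = 15/2.
  (1) * (1) = 1.
  (2) * (3) = 6.
Total: 15/2 + 1 + 6 = 29/2.

29/2


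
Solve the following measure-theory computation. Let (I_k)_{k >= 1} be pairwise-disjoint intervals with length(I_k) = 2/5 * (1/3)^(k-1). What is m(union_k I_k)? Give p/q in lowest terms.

By countable additivity of the Lebesgue measure on pairwise disjoint measurable sets,
  m(union_{k >= 1} I_k) = sum_{k >= 1} m(I_k) = sum_{k >= 1} a * r^(k-1),
  with a = 2/5 and r = 1/3.
Since 0 < r = 1/3 < 1, the geometric series converges:
  sum_{k >= 1} a * r^(k-1) = a / (1 - r).
  = 2/5 / (1 - 1/3)
  = 2/5 / (2/3)
  = 3/5.

3/5


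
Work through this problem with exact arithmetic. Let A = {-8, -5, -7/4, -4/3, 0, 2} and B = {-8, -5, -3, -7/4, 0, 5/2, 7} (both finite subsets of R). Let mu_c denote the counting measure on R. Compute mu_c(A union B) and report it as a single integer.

Counting measure on a finite set equals cardinality. By inclusion-exclusion, |A union B| = |A| + |B| - |A cap B|.
|A| = 6, |B| = 7, |A cap B| = 4.
So mu_c(A union B) = 6 + 7 - 4 = 9.

9


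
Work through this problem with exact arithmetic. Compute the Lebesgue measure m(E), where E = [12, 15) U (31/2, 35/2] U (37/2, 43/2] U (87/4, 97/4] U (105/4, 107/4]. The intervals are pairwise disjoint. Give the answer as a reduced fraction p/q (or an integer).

For pairwise disjoint intervals, m(union_i I_i) = sum_i m(I_i),
and m is invariant under swapping open/closed endpoints (single points have measure 0).
So m(E) = sum_i (b_i - a_i).
  I_1 has length 15 - 12 = 3.
  I_2 has length 35/2 - 31/2 = 2.
  I_3 has length 43/2 - 37/2 = 3.
  I_4 has length 97/4 - 87/4 = 5/2.
  I_5 has length 107/4 - 105/4 = 1/2.
Summing:
  m(E) = 3 + 2 + 3 + 5/2 + 1/2 = 11.

11


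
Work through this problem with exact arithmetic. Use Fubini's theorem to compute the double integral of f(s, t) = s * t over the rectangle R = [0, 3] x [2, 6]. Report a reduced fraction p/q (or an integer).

f(s, t) is a tensor product of a function of s and a function of t, and both factors are bounded continuous (hence Lebesgue integrable) on the rectangle, so Fubini's theorem applies:
  integral_R f d(m x m) = (integral_a1^b1 s ds) * (integral_a2^b2 t dt).
Inner integral in s: integral_{0}^{3} s ds = (3^2 - 0^2)/2
  = 9/2.
Inner integral in t: integral_{2}^{6} t dt = (6^2 - 2^2)/2
  = 16.
Product: (9/2) * (16) = 72.

72


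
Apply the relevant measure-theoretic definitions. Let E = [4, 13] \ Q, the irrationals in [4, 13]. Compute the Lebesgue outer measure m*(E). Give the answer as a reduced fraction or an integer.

The interval I = [4, 13] has m(I) = 13 - 4 = 9 (endpoints are measure-zero, so open/closed/half-open agree). Write I = (I cap Q) u (I \ Q). The rationals in I are countable, so m*(I cap Q) = 0 (cover each rational by intervals whose total length is arbitrarily small). By countable subadditivity m*(I) <= m*(I cap Q) + m*(I \ Q), hence m*(I \ Q) >= m(I) = 9. The reverse inequality m*(I \ Q) <= m*(I) = 9 is trivial since (I \ Q) is a subset of I. Therefore m*(I \ Q) = 9.

9


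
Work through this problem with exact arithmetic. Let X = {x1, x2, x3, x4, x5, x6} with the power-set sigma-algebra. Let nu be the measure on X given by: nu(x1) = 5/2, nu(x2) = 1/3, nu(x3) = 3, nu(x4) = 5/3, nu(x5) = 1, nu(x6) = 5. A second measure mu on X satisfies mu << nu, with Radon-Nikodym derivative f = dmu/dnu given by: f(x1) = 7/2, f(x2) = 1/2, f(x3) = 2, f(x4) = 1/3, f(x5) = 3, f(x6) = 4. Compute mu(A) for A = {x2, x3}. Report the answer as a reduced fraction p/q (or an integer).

By the defining property of the Radon-Nikodym derivative, for every measurable set A,
  mu(A) = integral_A f dnu.
Since nu is a discrete measure concentrated on the atoms of X, the integral over A reduces to the sum
  mu(A) = sum_{x in A} f(x) * nu({x}).
Computing each term:
  x2: f(x2) * nu(x2) = 1/2 * 1/3 = 1/6.
  x3: f(x3) * nu(x3) = 2 * 3 = 6.
Summing: mu(A) = 1/6 + 6 = 37/6.

37/6


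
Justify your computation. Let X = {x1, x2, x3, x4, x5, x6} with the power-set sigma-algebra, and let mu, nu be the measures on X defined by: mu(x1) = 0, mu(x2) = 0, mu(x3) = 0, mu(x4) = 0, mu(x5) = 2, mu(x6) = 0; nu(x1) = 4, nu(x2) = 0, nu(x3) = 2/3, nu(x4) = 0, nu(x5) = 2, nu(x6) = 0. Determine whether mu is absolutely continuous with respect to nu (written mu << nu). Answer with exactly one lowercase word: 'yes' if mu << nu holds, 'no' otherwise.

mu << nu means: every nu-null measurable set is also mu-null; equivalently, for every atom x, if nu({x}) = 0 then mu({x}) = 0.
Checking each atom:
  x1: nu = 4 > 0 -> no constraint.
  x2: nu = 0, mu = 0 -> consistent with mu << nu.
  x3: nu = 2/3 > 0 -> no constraint.
  x4: nu = 0, mu = 0 -> consistent with mu << nu.
  x5: nu = 2 > 0 -> no constraint.
  x6: nu = 0, mu = 0 -> consistent with mu << nu.
No atom violates the condition. Therefore mu << nu.

yes


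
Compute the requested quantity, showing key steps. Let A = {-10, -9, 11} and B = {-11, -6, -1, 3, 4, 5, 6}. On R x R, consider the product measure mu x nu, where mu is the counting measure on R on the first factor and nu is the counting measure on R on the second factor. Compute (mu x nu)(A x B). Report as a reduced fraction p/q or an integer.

For a measurable rectangle A x B, the product measure satisfies
  (mu x nu)(A x B) = mu(A) * nu(B).
  mu(A) = 3.
  nu(B) = 7.
  (mu x nu)(A x B) = 3 * 7 = 21.

21


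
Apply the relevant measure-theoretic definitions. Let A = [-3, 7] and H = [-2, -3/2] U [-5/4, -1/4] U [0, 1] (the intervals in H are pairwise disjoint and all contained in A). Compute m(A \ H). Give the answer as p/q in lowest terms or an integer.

The ambient interval has length m(A) = 7 - (-3) = 10.
Since the holes are disjoint and sit inside A, by finite additivity
  m(H) = sum_i (b_i - a_i), and m(A \ H) = m(A) - m(H).
Computing the hole measures:
  m(H_1) = -3/2 - (-2) = 1/2.
  m(H_2) = -1/4 - (-5/4) = 1.
  m(H_3) = 1 - 0 = 1.
Summed: m(H) = 1/2 + 1 + 1 = 5/2.
So m(A \ H) = 10 - 5/2 = 15/2.

15/2


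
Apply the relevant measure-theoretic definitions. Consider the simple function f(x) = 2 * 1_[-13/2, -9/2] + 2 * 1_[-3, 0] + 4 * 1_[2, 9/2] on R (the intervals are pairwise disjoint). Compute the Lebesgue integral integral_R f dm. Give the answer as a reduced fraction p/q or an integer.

For a simple function f = sum_i c_i * 1_{A_i} with disjoint A_i,
  integral f dm = sum_i c_i * m(A_i).
Lengths of the A_i:
  m(A_1) = -9/2 - (-13/2) = 2.
  m(A_2) = 0 - (-3) = 3.
  m(A_3) = 9/2 - 2 = 5/2.
Contributions c_i * m(A_i):
  (2) * (2) = 4.
  (2) * (3) = 6.
  (4) * (5/2) = 10.
Total: 4 + 6 + 10 = 20.

20


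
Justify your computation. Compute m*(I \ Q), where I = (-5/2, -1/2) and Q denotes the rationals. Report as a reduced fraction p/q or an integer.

The interval I = (-5/2, -1/2) has m(I) = -1/2 - (-5/2) = 2 (endpoints are measure-zero, so open/closed/half-open agree). Write I = (I cap Q) u (I \ Q). The rationals in I are countable, so m*(I cap Q) = 0 (cover each rational by intervals whose total length is arbitrarily small). By countable subadditivity m*(I) <= m*(I cap Q) + m*(I \ Q), hence m*(I \ Q) >= m(I) = 2. The reverse inequality m*(I \ Q) <= m*(I) = 2 is trivial since (I \ Q) is a subset of I. Therefore m*(I \ Q) = 2.

2


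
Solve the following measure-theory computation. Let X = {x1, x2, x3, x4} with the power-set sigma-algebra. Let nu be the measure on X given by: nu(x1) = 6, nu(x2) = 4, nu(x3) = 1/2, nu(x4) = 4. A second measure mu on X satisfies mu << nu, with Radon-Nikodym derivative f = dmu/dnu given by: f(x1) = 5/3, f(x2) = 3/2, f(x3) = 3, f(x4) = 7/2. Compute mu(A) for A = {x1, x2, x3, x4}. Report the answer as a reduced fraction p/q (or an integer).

By the defining property of the Radon-Nikodym derivative, for every measurable set A,
  mu(A) = integral_A f dnu.
Since nu is a discrete measure concentrated on the atoms of X, the integral over A reduces to the sum
  mu(A) = sum_{x in A} f(x) * nu({x}).
Computing each term:
  x1: f(x1) * nu(x1) = 5/3 * 6 = 10.
  x2: f(x2) * nu(x2) = 3/2 * 4 = 6.
  x3: f(x3) * nu(x3) = 3 * 1/2 = 3/2.
  x4: f(x4) * nu(x4) = 7/2 * 4 = 14.
Summing: mu(A) = 10 + 6 + 3/2 + 14 = 63/2.

63/2


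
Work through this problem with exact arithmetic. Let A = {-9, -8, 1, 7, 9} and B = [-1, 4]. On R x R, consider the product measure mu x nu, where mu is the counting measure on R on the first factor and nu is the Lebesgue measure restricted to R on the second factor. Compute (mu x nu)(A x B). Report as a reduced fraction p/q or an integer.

For a measurable rectangle A x B, the product measure satisfies
  (mu x nu)(A x B) = mu(A) * nu(B).
  mu(A) = 5.
  nu(B) = 5.
  (mu x nu)(A x B) = 5 * 5 = 25.

25


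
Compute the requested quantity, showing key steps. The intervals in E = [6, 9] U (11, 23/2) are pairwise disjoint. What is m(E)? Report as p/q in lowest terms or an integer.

For pairwise disjoint intervals, m(union_i I_i) = sum_i m(I_i),
and m is invariant under swapping open/closed endpoints (single points have measure 0).
So m(E) = sum_i (b_i - a_i).
  I_1 has length 9 - 6 = 3.
  I_2 has length 23/2 - 11 = 1/2.
Summing:
  m(E) = 3 + 1/2 = 7/2.

7/2


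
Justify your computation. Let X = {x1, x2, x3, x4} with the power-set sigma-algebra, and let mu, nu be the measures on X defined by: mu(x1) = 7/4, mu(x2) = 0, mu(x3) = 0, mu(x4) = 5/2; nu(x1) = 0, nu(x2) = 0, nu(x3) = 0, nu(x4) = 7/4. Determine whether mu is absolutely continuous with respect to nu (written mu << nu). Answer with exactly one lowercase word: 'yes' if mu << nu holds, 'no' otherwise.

mu << nu means: every nu-null measurable set is also mu-null; equivalently, for every atom x, if nu({x}) = 0 then mu({x}) = 0.
Checking each atom:
  x1: nu = 0, mu = 7/4 > 0 -> violates mu << nu.
  x2: nu = 0, mu = 0 -> consistent with mu << nu.
  x3: nu = 0, mu = 0 -> consistent with mu << nu.
  x4: nu = 7/4 > 0 -> no constraint.
The atom(s) x1 violate the condition (nu = 0 but mu > 0). Therefore mu is NOT absolutely continuous w.r.t. nu.

no


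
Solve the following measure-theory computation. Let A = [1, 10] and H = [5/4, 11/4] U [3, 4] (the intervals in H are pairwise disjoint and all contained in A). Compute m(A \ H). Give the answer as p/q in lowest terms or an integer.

The ambient interval has length m(A) = 10 - 1 = 9.
Since the holes are disjoint and sit inside A, by finite additivity
  m(H) = sum_i (b_i - a_i), and m(A \ H) = m(A) - m(H).
Computing the hole measures:
  m(H_1) = 11/4 - 5/4 = 3/2.
  m(H_2) = 4 - 3 = 1.
Summed: m(H) = 3/2 + 1 = 5/2.
So m(A \ H) = 9 - 5/2 = 13/2.

13/2


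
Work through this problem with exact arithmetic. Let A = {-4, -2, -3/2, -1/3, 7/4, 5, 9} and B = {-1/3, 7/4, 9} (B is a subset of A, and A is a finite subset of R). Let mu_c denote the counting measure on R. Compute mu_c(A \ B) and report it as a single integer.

Counting measure assigns mu_c(E) = |E| (number of elements) when E is finite. For B subset A, A \ B is the set of elements of A not in B, so |A \ B| = |A| - |B|.
|A| = 7, |B| = 3, so mu_c(A \ B) = 7 - 3 = 4.

4


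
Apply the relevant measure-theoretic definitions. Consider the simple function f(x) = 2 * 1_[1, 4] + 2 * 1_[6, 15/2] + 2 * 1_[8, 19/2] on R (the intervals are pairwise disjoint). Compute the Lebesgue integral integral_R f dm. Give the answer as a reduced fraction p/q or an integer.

For a simple function f = sum_i c_i * 1_{A_i} with disjoint A_i,
  integral f dm = sum_i c_i * m(A_i).
Lengths of the A_i:
  m(A_1) = 4 - 1 = 3.
  m(A_2) = 15/2 - 6 = 3/2.
  m(A_3) = 19/2 - 8 = 3/2.
Contributions c_i * m(A_i):
  (2) * (3) = 6.
  (2) * (3/2) = 3.
  (2) * (3/2) = 3.
Total: 6 + 3 + 3 = 12.

12
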